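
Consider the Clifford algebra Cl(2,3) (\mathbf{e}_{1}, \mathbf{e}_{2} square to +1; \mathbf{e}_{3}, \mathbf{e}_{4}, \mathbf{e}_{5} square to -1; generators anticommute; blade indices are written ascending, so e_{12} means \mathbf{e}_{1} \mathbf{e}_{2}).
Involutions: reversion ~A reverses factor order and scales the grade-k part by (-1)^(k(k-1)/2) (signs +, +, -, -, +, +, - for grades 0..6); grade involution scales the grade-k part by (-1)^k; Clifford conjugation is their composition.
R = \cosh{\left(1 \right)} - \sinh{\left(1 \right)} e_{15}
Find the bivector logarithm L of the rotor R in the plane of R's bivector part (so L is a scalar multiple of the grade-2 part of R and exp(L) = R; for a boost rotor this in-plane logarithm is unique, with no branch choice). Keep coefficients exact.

The scalar part of R is \cosh{\left(1 \right)}, so cosh pins the rapidity up to sign — the sign comes from the bivector part; dividing that part by sinh of the rapidity yields the plane, and the in-plane L = rapidity * plane is unique because the two sign choices cancel.
Concretely: cosh(rapidity) = \cosh{\left(1 \right)} gives rapidity = ±1, and since rapidity/sinh(rapidity) is even the sign is immaterial: L = (rapidity/sinh(rapidity)) * <R>_2 = (\frac{1}{\sinh{\left(1 \right)}}) * <R>_2.
Answer: -e_{15}


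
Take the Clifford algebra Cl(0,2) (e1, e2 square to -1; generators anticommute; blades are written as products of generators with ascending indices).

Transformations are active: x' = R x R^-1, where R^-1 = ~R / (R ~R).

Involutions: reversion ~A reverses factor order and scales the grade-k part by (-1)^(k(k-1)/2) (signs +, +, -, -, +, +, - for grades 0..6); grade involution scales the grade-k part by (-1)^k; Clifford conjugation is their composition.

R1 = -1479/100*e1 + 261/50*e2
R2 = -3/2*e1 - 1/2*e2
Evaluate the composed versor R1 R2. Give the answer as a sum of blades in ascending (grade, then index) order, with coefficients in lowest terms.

Distribute over the terms of R1 (each basis-blade product reordered to ascending indices, repeated generators contracted through their squares):
(-1479/100*e1) R2 = -4437/200 + 1479/200*e1 e2
(261/50*e2) R2 = 261/100 + 783/100*e1 e2
Summing the partial products and collecting blades:
Answer: -783/40 + 609/40*e1 e2


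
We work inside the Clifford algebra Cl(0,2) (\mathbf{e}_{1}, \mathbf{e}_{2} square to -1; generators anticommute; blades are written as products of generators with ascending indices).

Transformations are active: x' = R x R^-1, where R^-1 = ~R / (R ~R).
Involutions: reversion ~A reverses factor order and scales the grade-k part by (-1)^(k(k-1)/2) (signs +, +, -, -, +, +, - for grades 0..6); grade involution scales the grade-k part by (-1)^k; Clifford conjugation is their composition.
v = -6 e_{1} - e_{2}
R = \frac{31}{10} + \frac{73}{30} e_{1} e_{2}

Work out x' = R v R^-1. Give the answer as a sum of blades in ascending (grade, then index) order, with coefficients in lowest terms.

~R = \frac{31}{10} - \frac{73}{30} e_{1} e_{2}, and R ~R = \frac{6989}{450}, so R^-1 = ~R / (\frac{6989}{450}).
R v = -\frac{97}{6} e_{1} - \frac{177}{10} e_{2}
Answer: -\frac{3171}{6989} e_{1} - \frac{42394}{6989} e_{2}


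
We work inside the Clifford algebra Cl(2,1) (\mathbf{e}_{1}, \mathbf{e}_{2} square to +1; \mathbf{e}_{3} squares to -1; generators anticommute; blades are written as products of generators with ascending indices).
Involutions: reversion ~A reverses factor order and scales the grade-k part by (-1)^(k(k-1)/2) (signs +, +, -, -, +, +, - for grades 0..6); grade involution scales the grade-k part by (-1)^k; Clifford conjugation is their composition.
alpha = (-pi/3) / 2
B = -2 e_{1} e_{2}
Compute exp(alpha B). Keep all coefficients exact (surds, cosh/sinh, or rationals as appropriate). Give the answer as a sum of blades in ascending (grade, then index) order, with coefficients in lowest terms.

B^2 = (-2)^2*(e_{1} e_{2})^2 = 4*(-1) = -4 (a basis 2-blade squares to minus the product of its generators' squares).
B^2 = -4 — the negative square puts this in the circular regime; l = 2, alpha*l = - \frac{\pi}{3}, so exp(alpha B) = cos(- \frac{\pi}{3}) + (sin(- \frac{\pi}{3})/2)*B = \frac{1}{2} + (- \frac{\sqrt{3}}{4})*B.
Answer: \frac{1}{2} + \frac{\sqrt{3}}{2} e_{1} e_{2}


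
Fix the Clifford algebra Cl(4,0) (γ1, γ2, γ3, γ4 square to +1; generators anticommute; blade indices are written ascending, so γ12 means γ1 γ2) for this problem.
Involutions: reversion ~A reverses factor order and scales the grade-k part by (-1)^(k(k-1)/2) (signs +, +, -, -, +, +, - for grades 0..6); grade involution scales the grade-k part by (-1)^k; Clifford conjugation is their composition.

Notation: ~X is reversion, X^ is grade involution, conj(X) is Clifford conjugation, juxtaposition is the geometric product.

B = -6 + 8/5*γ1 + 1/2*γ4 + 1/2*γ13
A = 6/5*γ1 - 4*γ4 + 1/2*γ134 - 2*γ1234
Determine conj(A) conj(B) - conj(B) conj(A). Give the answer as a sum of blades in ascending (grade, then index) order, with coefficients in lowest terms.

first term: -2/25 + 36/5*γ1 + 3/5*γ3 - 95/4*γ4 - 1/4*γ13 + 7*γ14 + γ24 - 4/5*γ34 + γ123 - 5*γ134 - 16/5*γ234 + 12*γ1234
second term: -2/25 + 36/5*γ1 - 3/5*γ3 - 95/4*γ4 - 1/4*γ13 - 7*γ14 + γ24 - 4/5*γ34 - γ123 - 5*γ134 + 16/5*γ234 + 12*γ1234
Answer: 6/5*γ3 + 14*γ14 + 2*γ123 - 32/5*γ234


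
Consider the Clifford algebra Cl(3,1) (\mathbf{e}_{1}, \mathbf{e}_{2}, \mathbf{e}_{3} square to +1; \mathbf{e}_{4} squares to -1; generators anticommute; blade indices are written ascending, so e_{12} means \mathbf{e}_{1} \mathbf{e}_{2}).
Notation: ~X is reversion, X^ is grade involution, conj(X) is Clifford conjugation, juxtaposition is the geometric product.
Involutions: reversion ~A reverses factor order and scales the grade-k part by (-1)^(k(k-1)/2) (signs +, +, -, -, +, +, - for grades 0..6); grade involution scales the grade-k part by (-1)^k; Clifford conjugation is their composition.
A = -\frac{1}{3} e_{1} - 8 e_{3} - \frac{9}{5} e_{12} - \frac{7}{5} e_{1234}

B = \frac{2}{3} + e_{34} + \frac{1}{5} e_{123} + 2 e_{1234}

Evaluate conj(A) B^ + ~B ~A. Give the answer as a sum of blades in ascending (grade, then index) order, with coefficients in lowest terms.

first term: \frac{14}{5} + \frac{2}{9} e_{1} + \frac{427}{75} e_{3} + \frac{207}{25} e_{4} - \frac{9}{5} e_{12} - \frac{1}{15} e_{23} - \frac{18}{5} e_{34} + 16 e_{124} + \frac{1}{3} e_{134} + \frac{2}{3} e_{234} + \frac{13}{15} e_{1234}
second term: \frac{14}{5} - \frac{2}{9} e_{1} - \frac{373}{75} e_{3} - \frac{207}{25} e_{4} + \frac{21}{5} e_{12} + \frac{1}{15} e_{23} - \frac{18}{5} e_{34} + 16 e_{124} + \frac{1}{3} e_{134} + \frac{2}{3} e_{234} - \frac{41}{15} e_{1234}
Answer: \frac{28}{5} + \frac{18}{25} e_{3} + \frac{12}{5} e_{12} - \frac{36}{5} e_{34} + 32 e_{124} + \frac{2}{3} e_{134} + \frac{4}{3} e_{234} - \frac{28}{15} e_{1234}


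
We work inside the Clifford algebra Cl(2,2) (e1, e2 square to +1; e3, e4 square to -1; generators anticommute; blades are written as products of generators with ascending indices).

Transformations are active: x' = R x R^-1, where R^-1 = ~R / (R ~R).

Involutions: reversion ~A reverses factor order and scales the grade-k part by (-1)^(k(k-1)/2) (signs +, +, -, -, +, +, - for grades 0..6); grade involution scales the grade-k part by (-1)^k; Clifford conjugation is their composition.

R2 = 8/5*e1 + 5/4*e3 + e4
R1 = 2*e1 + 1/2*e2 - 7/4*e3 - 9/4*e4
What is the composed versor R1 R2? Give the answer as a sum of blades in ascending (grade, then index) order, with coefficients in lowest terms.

Distribute over the terms of R2 (each basis-blade product reordered to ascending indices, repeated generators contracted through their squares):
R1 (8/5*e1) = 16/5 - 4/5*e1 e2 + 14/5*e1 e3 + 18/5*e1 e4
R1 (5/4*e3) = 35/16 + 5/2*e1 e3 + 5/8*e2 e3 + 45/16*e3 e4
R1 (e4) = 9/4 + 2*e1 e4 + 1/2*e2 e4 - 7/4*e3 e4
Summing the partial products and collecting blades:
Answer: 611/80 - 4/5*e1 e2 + 53/10*e1 e3 + 28/5*e1 e4 + 5/8*e2 e3 + 1/2*e2 e4 + 17/16*e3 e4


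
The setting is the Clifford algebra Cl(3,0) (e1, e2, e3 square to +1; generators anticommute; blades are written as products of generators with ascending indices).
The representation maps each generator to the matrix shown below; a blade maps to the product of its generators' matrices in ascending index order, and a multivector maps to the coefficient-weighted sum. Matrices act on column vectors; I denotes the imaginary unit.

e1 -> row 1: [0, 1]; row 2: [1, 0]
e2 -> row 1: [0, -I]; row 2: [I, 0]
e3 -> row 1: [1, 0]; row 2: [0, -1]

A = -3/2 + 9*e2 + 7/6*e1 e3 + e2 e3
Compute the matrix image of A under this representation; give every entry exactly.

Bivector images (products of the table entries): rho(e1 e3) = rho(e1)rho(e3) = row 1: [0, -1]; row 2: [1, 0]; rho(e2 e3) = rho(e2)rho(e3) = row 1: [0, I]; row 2: [I, 0].
M = (-3/2)*1 + (9)*rho(e2) + (7/6)*rho(e1 e3) + (1)*rho(e2 e3), summed entrywise (1 is the identity matrix):
Answer: row 1: [-3/2, -7/6 - 8*I]; row 2: [7/6 + 10*I, -3/2]


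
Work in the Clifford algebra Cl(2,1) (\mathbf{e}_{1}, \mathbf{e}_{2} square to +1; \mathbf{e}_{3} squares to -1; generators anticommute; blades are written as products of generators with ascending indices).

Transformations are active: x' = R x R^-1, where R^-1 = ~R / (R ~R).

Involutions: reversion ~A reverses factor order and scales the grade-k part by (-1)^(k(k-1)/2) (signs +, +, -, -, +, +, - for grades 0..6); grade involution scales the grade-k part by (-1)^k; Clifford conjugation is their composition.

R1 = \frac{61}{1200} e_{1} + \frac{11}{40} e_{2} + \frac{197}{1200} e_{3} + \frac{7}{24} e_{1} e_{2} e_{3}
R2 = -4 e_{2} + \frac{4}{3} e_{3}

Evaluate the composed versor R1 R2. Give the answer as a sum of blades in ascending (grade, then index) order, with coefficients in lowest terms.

Distribute over the terms of R2 (each basis-blade product reordered to ascending indices, repeated generators contracted through their squares):
R1 (-4 e_{2}) = -\frac{11}{10} - \frac{61}{300} e_{1} e_{2} + \frac{7}{6} e_{1} e_{3} + \frac{197}{300} e_{2} e_{3}
R1 (\frac{4}{3} e_{3}) = -\frac{197}{900} - \frac{7}{18} e_{1} e_{2} + \frac{61}{900} e_{1} e_{3} + \frac{11}{30} e_{2} e_{3}
Summing the partial products and collecting blades:
Answer: -\frac{1187}{900} - \frac{533}{900} e_{1} e_{2} + \frac{1111}{900} e_{1} e_{3} + \frac{307}{300} e_{2} e_{3}


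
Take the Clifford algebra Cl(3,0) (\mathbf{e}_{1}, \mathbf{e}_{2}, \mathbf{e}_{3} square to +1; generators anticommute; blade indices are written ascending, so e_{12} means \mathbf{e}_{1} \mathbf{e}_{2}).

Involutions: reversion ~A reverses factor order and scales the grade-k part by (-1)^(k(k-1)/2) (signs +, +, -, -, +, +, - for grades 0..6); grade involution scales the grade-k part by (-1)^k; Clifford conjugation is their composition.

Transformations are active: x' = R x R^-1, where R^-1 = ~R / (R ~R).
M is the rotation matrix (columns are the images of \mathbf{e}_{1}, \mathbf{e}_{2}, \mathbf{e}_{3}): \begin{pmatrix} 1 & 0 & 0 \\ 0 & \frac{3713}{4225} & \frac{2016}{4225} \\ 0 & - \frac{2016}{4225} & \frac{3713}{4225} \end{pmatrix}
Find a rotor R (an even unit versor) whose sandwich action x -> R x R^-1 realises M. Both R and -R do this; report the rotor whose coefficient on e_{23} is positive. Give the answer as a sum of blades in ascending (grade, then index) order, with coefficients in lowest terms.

Method: write R = a + b12*e_{12} + b13*e_{13} + b23*e_{23} with a^2 + b12^2 + b13^2 + b23^2 = 1 (so R^-1 = ~R). Expanding the columns R e_j ~R gives tr M = 4a^2 - 1 and, from the antisymmetric part, M21 - M12 = -4a*b12, M13 - M31 = 4a*b13, M32 - M23 = -4a*b23.
Here tr M = \frac{11651}{4225}, so a^2 = (1 + tr M)/4 = \frac{3969}{4225} and a = ±\frac{63}{65}. Taking a = \frac{63}{65}: M21 - M12 = 0, M13 - M31 = 0, M32 - M23 = -\frac{4032}{4225}, giving b12 = 0, b13 = 0, b23 = \frac{16}{65}, i.e. R = \frac{63}{65} + \frac{16}{65} e_{23}.
Its e_{23} coefficient is already positive.
Answer: \frac{63}{65} + \frac{16}{65} e_{23}. Uniqueness: Spin(3) -> SO(3) maps R and -R to the same rotation of trace \frac{11651}{4225}; fixing the sign of the e_{23} coefficient removes the ambiguity.


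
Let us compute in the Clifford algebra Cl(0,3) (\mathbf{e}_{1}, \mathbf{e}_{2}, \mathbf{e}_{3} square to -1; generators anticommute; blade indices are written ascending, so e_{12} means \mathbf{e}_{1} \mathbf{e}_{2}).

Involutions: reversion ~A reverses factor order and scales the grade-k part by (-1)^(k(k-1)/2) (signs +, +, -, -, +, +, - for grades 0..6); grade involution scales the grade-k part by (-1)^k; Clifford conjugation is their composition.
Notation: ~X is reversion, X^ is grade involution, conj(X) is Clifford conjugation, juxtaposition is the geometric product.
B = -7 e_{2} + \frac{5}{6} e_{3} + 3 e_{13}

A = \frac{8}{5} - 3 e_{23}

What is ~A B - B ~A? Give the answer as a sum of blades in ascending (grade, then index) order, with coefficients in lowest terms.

first term: -\frac{137}{10} e_{2} - \frac{59}{3} e_{3} - 9 e_{12} + \frac{24}{5} e_{13}
second term: -\frac{87}{10} e_{2} + \frac{67}{3} e_{3} + 9 e_{12} + \frac{24}{5} e_{13}
Answer: -5 e_{2} - 42 e_{3} - 18 e_{12}


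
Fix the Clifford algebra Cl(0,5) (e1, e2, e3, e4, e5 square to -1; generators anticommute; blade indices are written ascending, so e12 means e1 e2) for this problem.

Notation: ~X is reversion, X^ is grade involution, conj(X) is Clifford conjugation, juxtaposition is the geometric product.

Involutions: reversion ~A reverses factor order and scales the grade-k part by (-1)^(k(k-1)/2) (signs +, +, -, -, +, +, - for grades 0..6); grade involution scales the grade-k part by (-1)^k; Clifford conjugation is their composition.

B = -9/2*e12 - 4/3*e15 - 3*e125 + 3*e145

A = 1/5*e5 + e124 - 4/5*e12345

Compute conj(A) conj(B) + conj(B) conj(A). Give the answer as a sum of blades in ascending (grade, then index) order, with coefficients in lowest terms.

first term: -4/15*e1 - 9/2*e4 - 3/5*e12 + 3/5*e14 + 12/5*e23 + 3*e25 - 12/5*e34 + 3*e45 - 9/10*e125 + 16/15*e234 - 4/3*e245 - 18/5*e345
second term: 4/15*e1 - 9/2*e4 - 3/5*e12 + 3/5*e14 + 12/5*e23 - 3*e25 - 12/5*e34 - 3*e45 - 9/10*e125 + 16/15*e234 + 4/3*e245 - 18/5*e345
Answer: -9*e4 - 6/5*e12 + 6/5*e14 + 24/5*e23 - 24/5*e34 - 9/5*e125 + 32/15*e234 - 36/5*e345


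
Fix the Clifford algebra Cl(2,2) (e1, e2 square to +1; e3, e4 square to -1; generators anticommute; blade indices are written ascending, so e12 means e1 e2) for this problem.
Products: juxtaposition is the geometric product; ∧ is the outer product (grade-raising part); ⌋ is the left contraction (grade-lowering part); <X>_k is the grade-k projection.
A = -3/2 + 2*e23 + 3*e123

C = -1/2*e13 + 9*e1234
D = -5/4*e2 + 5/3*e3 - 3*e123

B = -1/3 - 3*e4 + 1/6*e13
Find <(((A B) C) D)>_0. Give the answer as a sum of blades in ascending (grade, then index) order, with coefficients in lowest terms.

step 1: 1/2 - 1/2*e2 + 9/2*e4 - 1/3*e12 - 1/4*e13 - 2/3*e23 - e123 - 6*e234 - 9*e1234
step 2: -647/8 - 54*e1 - 1/2*e2 - 9*e4 - 1/3*e12 - 1/4*e13 - 6*e14 - 1/6*e23 - 9/4*e24 + 3*e34 + 161/4*e123 - 3*e124 + 9/4*e134 + 9/2*e1234
step 3: -961/8 + 4/3*e1 + 28979/288*e2 - 136*e3 + 251/16*e4 + 5/12*e12 - 659/16*e13 + 967/6*e23 - 18*e24 + 24*e34 + 34813/144*e123 - 9*e124 + 89/8*e134 - 18*e234 - 397/16*e1234
step 4: -961/8
Answer: -961/8


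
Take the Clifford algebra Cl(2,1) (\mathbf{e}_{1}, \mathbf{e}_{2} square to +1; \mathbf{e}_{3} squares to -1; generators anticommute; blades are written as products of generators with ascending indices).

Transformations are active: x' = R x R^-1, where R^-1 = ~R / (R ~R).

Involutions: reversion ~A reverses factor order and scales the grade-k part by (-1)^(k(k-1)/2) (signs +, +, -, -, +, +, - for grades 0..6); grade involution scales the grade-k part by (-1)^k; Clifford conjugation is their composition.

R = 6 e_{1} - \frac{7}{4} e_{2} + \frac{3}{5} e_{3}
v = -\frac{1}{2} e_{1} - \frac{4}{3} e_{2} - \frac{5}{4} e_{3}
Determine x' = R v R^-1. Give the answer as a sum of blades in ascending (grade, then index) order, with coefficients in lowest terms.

~R = 6 e_{1} - \frac{7}{4} e_{2} + \frac{3}{5} e_{3}, and R ~R = \frac{15481}{400}, so R^-1 = ~R / (\frac{15481}{400}).
R v = \frac{1}{12} - \frac{71}{8} e_{1} e_{2} - \frac{36}{5} e_{1} e_{3} + \frac{239}{80} e_{2} e_{3}
Answer: \frac{16281}{30962} e_{1} + \frac{61574}{46443} e_{2} + \frac{77565}{61924} e_{3}


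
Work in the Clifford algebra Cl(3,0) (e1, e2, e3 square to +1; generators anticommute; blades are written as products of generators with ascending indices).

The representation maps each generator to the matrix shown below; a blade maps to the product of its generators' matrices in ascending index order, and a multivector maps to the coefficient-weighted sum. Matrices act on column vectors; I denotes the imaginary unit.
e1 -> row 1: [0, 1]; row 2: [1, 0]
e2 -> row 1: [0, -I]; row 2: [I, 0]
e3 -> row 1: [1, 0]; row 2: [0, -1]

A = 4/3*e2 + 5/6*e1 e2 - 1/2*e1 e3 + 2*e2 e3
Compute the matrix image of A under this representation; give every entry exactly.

Bivector images (products of the table entries): rho(e1 e2) = rho(e1)rho(e2) = row 1: [I, 0]; row 2: [0, -I]; rho(e1 e3) = rho(e1)rho(e3) = row 1: [0, -1]; row 2: [1, 0]; rho(e2 e3) = rho(e2)rho(e3) = row 1: [0, I]; row 2: [I, 0].
M = (4/3)*rho(e2) + (5/6)*rho(e1 e2) + (-1/2)*rho(e1 e3) + (2)*rho(e2 e3), summed entrywise:
Answer: row 1: [5*I/6, 1/2 + 2*I/3]; row 2: [-1/2 + 10*I/3, -5*I/6]


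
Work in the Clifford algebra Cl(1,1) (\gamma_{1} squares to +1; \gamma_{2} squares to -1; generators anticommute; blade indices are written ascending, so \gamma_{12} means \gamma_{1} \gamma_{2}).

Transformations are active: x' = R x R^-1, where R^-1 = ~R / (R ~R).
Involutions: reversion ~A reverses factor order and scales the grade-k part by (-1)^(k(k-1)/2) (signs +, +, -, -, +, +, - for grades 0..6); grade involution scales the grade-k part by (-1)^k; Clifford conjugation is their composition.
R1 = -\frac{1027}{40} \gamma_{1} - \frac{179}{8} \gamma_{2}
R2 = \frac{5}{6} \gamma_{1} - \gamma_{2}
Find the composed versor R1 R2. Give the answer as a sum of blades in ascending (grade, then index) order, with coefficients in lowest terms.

Distribute over the terms of R1 (each basis-blade product reordered to ascending indices, repeated generators contracted through their squares):
(-\frac{1027}{40} \gamma_{1}) R2 = -\frac{1027}{48} + \frac{1027}{40} \gamma_{12}
(-\frac{179}{8} \gamma_{2}) R2 = -\frac{179}{8} + \frac{895}{48} \gamma_{12}
Summing the partial products and collecting blades:
Answer: -\frac{2101}{48} + \frac{10637}{240} \gamma_{12}


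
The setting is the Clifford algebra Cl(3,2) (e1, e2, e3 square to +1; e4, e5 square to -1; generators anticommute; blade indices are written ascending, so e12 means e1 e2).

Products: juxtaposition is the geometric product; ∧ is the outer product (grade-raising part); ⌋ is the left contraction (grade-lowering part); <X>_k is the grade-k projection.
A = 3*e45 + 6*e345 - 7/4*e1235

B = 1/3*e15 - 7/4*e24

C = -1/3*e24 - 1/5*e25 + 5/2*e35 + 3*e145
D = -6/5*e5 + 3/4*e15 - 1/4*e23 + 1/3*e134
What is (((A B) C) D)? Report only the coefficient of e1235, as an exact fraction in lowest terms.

step 1: -e14 - 7/12*e23 - 21/4*e25 + 2*e134 + 21/2*e235 - 49/16*e1345
step 2: 21/20 + 105/4*e2 - 567/80*e3 - 3*e5 + 1/3*e12 + 245/32*e14 - 105/8*e23 - 35/24*e25 - 7/36*e34 - 367/60*e35 + 7/4*e45 + 2/3*e123 - 63/4*e124 - 5*e145 + 7/2*e345 - 2471/80*e1234 - 49/48*e1235 - 1/5*e1245 + 5/2*e1345 - 43/20*e12345
step 3: -1101/160 - 58/27*e1 + 6503/960*e2 - 39491/2400*e3 + 117/20*e4 - 157/75*e5 + 35/32*e12 + 1081/240*e13 - 811/64*e14 - 203/320*e15 - 2009/320*e23 + 17/720*e24 - 8159/240*e25 + 243/40*e34 + 17287/2400*e35 - 735/128*e45 - 49/40*e123 - 923/200*e124 - 1607/80*e125 + 793/80*e134 + 5663/960*e135 - 847/72*e145 + 1081/720*e234 + 256/15*e235 - 763/72*e245 + 7/30*e345 - 42381/3200*e1234 - 1703/160*e1235 + 781/40*e1245 + 217/240*e1345 + 7273/320*e2345 + 17023/450*e12345
Answer: -1703/160


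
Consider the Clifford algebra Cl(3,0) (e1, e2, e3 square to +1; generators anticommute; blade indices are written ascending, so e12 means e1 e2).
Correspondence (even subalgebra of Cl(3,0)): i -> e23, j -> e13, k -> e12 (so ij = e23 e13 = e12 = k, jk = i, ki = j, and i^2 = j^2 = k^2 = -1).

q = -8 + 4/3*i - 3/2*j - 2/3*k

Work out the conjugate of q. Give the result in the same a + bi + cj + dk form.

In blades: q = -8 - 2/3*e12 - 3/2*e13 + 4/3*e23.
Quaternion conjugation is reversion on the even subalgebra: the scalar is fixed and every grade-2 blade flips sign, giving -8 + 2/3*e12 + 3/2*e13 - 4/3*e23; translating back:
Answer: -8 - 4/3*i + 3/2*j + 2/3*k


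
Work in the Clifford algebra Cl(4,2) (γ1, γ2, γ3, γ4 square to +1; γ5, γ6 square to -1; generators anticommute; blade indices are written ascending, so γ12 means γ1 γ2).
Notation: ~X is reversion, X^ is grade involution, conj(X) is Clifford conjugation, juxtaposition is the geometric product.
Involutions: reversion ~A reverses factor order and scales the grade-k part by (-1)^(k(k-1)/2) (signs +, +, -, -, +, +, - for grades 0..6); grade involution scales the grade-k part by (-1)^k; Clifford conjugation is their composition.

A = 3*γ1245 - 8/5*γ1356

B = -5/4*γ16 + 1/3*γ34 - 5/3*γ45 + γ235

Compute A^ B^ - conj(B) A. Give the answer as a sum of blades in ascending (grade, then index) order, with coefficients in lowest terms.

first term: -5*γ12 + 2*γ35 - 8/5*γ126 + 3*γ134 - γ1235 + 8/3*γ1346 - 8/15*γ1456 + 15/4*γ2456
second term: 5*γ12 - 2*γ35 + 8/5*γ126 - 3*γ134 - γ1235 + 8/3*γ1346 - 8/15*γ1456 + 15/4*γ2456
Answer: -10*γ12 + 4*γ35 - 16/5*γ126 + 6*γ134


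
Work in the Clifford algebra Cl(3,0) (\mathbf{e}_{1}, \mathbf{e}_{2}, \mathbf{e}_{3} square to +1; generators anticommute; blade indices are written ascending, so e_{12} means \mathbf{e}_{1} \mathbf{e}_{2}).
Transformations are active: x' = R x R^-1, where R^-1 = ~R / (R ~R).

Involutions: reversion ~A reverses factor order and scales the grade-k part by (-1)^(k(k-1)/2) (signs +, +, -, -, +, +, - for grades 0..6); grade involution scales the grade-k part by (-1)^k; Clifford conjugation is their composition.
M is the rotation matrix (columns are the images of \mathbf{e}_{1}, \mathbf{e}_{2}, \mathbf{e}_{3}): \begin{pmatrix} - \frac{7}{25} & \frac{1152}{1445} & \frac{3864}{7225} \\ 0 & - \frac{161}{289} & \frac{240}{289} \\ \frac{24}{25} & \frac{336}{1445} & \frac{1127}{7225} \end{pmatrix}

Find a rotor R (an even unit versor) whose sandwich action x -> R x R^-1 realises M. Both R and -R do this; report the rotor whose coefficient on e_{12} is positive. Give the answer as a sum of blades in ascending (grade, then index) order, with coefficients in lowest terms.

Method: write R = a + b12*e_{12} + b13*e_{13} + b23*e_{23} with a^2 + b12^2 + b13^2 + b23^2 = 1 (so R^-1 = ~R). Expanding the columns R e_j ~R gives tr M = 4a^2 - 1 and, from the antisymmetric part, M21 - M12 = -4a*b12, M13 - M31 = 4a*b13, M32 - M23 = -4a*b23.
Here tr M = -\frac{4921}{7225}, so a^2 = (1 + tr M)/4 = \frac{576}{7225} and a = ±\frac{24}{85}. Taking a = \frac{24}{85}: M21 - M12 = -\frac{1152}{1445}, M13 - M31 = -\frac{3072}{7225}, M32 - M23 = -\frac{864}{1445}, giving b12 = \frac{12}{17}, b13 = -\frac{32}{85}, b23 = \frac{9}{17}, i.e. R = \frac{24}{85} + \frac{12}{17} e_{12} - \frac{32}{85} e_{13} + \frac{9}{17} e_{23}.
Its e_{12} coefficient is already positive.
Answer: \frac{24}{85} + \frac{12}{17} e_{12} - \frac{32}{85} e_{13} + \frac{9}{17} e_{23}. Key observation: the double cover Spin(3) -> SO(3) sends R and -R to the same matrix (trace -\frac{4921}{7225} here), so the stated sign of the e_{12} coefficient is what selects one sheet.


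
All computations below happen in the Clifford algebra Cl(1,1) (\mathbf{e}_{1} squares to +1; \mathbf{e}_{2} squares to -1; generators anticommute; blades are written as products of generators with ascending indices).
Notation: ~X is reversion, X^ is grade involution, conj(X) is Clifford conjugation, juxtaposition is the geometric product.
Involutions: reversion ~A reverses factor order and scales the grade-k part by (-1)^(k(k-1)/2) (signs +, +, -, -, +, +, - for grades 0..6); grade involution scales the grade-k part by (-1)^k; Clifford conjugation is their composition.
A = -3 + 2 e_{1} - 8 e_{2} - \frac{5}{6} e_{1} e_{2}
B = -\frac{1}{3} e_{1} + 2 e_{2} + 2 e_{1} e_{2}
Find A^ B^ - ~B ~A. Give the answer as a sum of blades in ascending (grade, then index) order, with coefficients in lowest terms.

first term: \frac{41}{3} + \frac{40}{3} e_{1} + \frac{41}{18} e_{2} - \frac{14}{3} e_{1} e_{2}
second term: \frac{41}{3} - \frac{40}{3} e_{1} - \frac{41}{18} e_{2} + \frac{14}{3} e_{1} e_{2}
Answer: \frac{80}{3} e_{1} + \frac{41}{9} e_{2} - \frac{28}{3} e_{1} e_{2}


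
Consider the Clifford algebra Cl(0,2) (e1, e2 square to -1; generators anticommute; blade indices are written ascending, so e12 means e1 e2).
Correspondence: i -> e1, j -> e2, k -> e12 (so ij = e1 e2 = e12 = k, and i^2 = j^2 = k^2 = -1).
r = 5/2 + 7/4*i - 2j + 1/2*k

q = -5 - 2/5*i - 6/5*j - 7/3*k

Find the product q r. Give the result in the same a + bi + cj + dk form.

In blades: q = -5 - 2/5*e1 - 6/5*e2 - 7/3*e12, r = 5/2 + 7/4*e1 - 2*e2 + 1/2*e12.
Distribute q over r term by term (generator squares from the signature, products reordered to ascending indices): (-5)*r = -25/2 - 35/4*e1 + 10*e2 - 5/2*e12; (-2/5*e1)*r = 7/10 - e1 + 1/5*e2 + 4/5*e12; (-6/5*e2)*r = -12/5 - 3/5*e1 - 3*e2 + 21/10*e12; (-7/3*e12)*r = 7/6 - 14/3*e1 - 49/12*e2 - 35/6*e12.
Sum: -391/30 - 901/60*e1 + 187/60*e2 - 163/30*e12; translating back through the correspondence:
Answer: -391/30 - 901/60*i + 187/60*j - 163/30*k


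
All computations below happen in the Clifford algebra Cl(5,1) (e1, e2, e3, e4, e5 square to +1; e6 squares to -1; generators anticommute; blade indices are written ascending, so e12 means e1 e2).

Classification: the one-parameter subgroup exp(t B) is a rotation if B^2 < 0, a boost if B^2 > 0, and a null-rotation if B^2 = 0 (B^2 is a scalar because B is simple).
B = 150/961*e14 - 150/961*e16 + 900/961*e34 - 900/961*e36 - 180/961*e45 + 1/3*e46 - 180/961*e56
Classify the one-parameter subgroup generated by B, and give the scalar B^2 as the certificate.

B^2 term by term: the squares give (150/961)^2*(e14)^2 + (-150/961)^2*(e16)^2 + (900/961)^2*(e34)^2 + (-900/961)^2*(e36)^2 + (-180/961)^2*(e45)^2 + (1/3)^2*(e46)^2 + (-180/961)^2*(e56)^2 = 22500/923521*(-1) + 22500/923521*(+1) + 810000/923521*(-1) + 810000/923521*(+1) + 32400/923521*(-1) + 1/9*(+1) + 32400/923521*(+1) = 1/9 (each basis 2-blade squares to minus the product of its generators' squares); cross terms between blades sharing an index anticommute and cancel; the commuting (index-disjoint) pairs give grade-4 terms 2*c*c'*(blade product), which cancel blade by blade — e1346: 270000/923521 - 270000/923521 = 0; e1456: -54000/923521 + 54000/923521 = 0; e3456: -324000/923521 + 324000/923521 = 0 — confirming B is simple. So B^2 = 1/9.
Answer: boost, certificate B^2 = 1/9. Note: conjugating B changes its blade decomposition but never the scalar B^2 = 1/9, whose sign settles the classification.


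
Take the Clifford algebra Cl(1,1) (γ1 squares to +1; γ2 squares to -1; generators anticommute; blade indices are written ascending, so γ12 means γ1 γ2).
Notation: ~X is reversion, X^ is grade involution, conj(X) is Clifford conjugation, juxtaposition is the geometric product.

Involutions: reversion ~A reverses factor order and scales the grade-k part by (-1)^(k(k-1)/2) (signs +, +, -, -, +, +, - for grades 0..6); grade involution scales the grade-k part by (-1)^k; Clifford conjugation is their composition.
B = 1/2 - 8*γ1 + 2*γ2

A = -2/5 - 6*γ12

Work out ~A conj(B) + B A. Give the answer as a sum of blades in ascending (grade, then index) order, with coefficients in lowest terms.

first term: -1/5 + 44/5*γ1 - 236/5*γ2 + 3*γ12
second term: -1/5 - 44/5*γ1 + 236/5*γ2 - 3*γ12
Answer: -2/5


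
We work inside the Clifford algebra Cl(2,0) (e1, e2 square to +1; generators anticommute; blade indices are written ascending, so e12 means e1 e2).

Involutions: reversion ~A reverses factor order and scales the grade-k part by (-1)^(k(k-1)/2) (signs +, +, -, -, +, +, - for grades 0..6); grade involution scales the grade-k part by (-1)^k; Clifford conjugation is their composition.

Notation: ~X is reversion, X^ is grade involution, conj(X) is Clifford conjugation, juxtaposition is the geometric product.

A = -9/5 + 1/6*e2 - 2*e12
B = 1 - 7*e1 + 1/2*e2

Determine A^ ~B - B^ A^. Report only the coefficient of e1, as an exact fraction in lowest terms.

first term: -113/60 + 58/5*e1 - 226/15*e2 - 19/6*e12
second term: -103/60 - 68/5*e1 - 199/15*e2 - 19/6*e12
Answer: 126/5


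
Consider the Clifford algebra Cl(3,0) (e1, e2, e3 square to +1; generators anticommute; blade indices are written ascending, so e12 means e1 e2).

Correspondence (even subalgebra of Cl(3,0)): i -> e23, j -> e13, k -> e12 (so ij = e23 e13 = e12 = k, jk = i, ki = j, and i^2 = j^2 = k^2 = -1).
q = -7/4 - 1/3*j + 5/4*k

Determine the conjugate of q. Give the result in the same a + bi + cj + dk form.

In blades: q = -7/4 + 5/4*e12 - 1/3*e13.
Quaternion conjugation is reversion on the even subalgebra: the scalar is fixed and every grade-2 blade flips sign, giving -7/4 - 5/4*e12 + 1/3*e13; translating back:
Answer: -7/4 + 1/3*j - 5/4*k


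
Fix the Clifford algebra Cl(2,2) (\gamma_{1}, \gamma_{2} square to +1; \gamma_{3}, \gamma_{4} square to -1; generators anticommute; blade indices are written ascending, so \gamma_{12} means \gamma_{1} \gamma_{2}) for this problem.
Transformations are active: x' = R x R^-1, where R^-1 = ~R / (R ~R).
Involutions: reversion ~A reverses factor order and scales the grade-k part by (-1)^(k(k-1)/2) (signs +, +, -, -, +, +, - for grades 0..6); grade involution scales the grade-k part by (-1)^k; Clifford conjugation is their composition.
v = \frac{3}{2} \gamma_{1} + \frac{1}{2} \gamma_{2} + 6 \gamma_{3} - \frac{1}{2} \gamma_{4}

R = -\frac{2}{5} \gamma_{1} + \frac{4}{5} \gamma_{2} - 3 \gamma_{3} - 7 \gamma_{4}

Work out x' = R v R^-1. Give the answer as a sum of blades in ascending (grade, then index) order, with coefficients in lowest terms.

~R = -\frac{2}{5} \gamma_{1} + \frac{4}{5} \gamma_{2} - 3 \gamma_{3} - 7 \gamma_{4}, and R ~R = -\frac{286}{5}, so R^-1 = ~R / (-\frac{286}{5}).
R v = \frac{143}{10} - \frac{7}{5} \gamma_{12} + \frac{21}{10} \gamma_{13} + \frac{107}{10} \gamma_{14} + \frac{63}{10} \gamma_{23} + \frac{31}{10} \gamma_{24} + \frac{87}{2} \gamma_{34}
Answer: -\frac{13}{10} \gamma_{1} - \frac{9}{10} \gamma_{2} - \frac{9}{2} \gamma_{3} + 4 \gamma_{4}


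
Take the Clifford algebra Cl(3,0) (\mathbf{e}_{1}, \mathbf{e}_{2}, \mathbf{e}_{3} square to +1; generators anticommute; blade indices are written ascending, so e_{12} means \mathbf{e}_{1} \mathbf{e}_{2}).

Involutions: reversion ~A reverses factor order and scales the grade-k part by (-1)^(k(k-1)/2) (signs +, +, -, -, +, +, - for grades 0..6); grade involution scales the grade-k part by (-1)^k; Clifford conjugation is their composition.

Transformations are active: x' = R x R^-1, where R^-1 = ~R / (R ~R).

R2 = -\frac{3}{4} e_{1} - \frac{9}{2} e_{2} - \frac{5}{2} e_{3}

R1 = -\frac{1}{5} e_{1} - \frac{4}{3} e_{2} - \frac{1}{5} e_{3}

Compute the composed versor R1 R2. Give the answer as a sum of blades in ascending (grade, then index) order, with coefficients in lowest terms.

Distribute over the terms of R1 (each basis-blade product reordered to ascending indices, repeated generators contracted through their squares):
(-\frac{1}{5} e_{1}) R2 = \frac{3}{20} + \frac{9}{10} e_{12} + \frac{1}{2} e_{13}
(-\frac{4}{3} e_{2}) R2 = 6 - e_{12} + \frac{10}{3} e_{23}
(-\frac{1}{5} e_{3}) R2 = \frac{1}{2} - \frac{3}{20} e_{13} - \frac{9}{10} e_{23}
Summing the partial products and collecting blades:
Answer: \frac{133}{20} - \frac{1}{10} e_{12} + \frac{7}{20} e_{13} + \frac{73}{30} e_{23}


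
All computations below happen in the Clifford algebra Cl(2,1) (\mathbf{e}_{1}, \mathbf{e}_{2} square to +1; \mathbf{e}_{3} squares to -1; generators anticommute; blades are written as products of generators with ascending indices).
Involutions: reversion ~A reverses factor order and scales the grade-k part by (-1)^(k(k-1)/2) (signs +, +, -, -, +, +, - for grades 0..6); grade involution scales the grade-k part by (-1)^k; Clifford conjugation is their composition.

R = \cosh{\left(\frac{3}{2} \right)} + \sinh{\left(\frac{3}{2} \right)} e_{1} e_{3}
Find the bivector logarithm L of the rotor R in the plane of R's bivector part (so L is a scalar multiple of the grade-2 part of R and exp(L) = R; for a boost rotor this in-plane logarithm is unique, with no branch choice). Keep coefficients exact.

The scalar part of R is \cosh{\left(\frac{3}{2} \right)}, giving the rapidity magnitude (cosh is even); the bivector part supplies orientation, its quotient by sinh of the rapidity is the plane, and L = rapidity * plane — unique in that plane, since flipping both signs leaves L unchanged.
Concretely: cosh(rapidity) = \cosh{\left(\frac{3}{2} \right)} gives rapidity = ±\frac{3}{2}, and since rapidity/sinh(rapidity) is even the sign is immaterial: L = (rapidity/sinh(rapidity)) * <R>_2 = (\frac{3}{2 \sinh{\left(\frac{3}{2} \right)}}) * <R>_2.
Answer: \frac{3}{2} e_{1} e_{3}


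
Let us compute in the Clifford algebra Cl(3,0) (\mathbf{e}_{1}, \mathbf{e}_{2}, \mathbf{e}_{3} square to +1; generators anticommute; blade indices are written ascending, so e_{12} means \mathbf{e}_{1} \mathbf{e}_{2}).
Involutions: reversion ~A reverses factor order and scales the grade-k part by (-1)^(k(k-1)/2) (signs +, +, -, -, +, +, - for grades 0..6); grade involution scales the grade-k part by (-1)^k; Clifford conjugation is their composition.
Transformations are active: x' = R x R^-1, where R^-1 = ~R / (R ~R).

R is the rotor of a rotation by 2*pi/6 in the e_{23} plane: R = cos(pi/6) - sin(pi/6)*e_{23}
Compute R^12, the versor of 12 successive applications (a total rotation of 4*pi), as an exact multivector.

Rotor phase runs at HALF the rotation angle; powers of one rotor simply add phase, so after 12 steps in e_{23} the phase is 12*pi/6 = 2 \pi and R^12 = cos(2 \pi) - sin(2 \pi)*e_{23}.
cos(2 \pi) = 1 and sin(2 \pi) = 0, so R^12 = 1. The total rotation 4*pi is 2 full turns, so every vector returns to itself, yet the rotor is +1, back on the identity sheet (an even number of 2*pi turns).
Answer: 1


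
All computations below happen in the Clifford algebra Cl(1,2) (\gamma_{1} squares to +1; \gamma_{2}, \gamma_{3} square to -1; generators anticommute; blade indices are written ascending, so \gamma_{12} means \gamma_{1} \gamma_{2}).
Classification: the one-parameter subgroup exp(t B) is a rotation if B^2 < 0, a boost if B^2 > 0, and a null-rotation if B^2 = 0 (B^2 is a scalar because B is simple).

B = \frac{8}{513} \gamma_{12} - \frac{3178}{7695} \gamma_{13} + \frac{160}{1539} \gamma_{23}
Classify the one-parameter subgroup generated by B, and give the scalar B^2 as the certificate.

B^2 term by term: the squares give (\frac{8}{513})^2*(\gamma_{12})^2 + (-\frac{3178}{7695})^2*(\gamma_{13})^2 + (\frac{160}{1539})^2*(\gamma_{23})^2 = \frac{64}{263169}*(+1) + \frac{10099684}{59213025}*(+1) + \frac{25600}{2368521}*(-1) = \frac{4}{25} (each basis 2-blade squares to minus the product of its generators' squares); cross terms between blades sharing an index anticommute and cancel. So B^2 = \frac{4}{25}.
Answer: boost, certificate B^2 = \frac{4}{25}. Because \frac{4}{25} is invariant under every versor sandwich, the classification follows from its sign alone.


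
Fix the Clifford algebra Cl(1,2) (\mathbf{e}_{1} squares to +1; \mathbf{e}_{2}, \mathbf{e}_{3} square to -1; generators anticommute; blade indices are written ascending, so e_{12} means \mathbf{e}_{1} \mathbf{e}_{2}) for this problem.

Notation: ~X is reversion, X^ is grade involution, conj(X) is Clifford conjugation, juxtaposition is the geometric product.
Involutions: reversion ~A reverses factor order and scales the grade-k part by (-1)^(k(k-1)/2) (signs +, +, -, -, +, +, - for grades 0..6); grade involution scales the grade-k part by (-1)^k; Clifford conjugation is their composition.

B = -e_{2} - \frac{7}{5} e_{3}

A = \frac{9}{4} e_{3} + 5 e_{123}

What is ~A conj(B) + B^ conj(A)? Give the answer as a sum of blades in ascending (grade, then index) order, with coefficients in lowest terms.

first term: -\frac{63}{20} + 7 e_{12} - 5 e_{13} - \frac{9}{4} e_{23}
second term: \frac{63}{20} - 7 e_{12} + 5 e_{13} - \frac{9}{4} e_{23}
Answer: -\frac{9}{2} e_{23}


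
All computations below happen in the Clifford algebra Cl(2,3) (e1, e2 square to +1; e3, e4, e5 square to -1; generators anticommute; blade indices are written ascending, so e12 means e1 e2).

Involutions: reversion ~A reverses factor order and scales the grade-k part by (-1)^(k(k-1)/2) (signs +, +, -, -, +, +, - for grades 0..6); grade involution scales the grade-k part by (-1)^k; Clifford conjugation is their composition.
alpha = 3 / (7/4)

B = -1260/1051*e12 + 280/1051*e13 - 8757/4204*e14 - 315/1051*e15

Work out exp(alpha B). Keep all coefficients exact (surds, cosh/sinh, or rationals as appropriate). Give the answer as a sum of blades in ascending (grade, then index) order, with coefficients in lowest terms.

B^2 term by term: the squares give (-1260/1051)^2*(e12)^2 + (280/1051)^2*(e13)^2 + (-8757/4204)^2*(e14)^2 + (-315/1051)^2*(e15)^2 = 1587600/1104601*(-1) + 78400/1104601*(+1) + 76685049/17673616*(+1) + 99225/1104601*(+1) = 49/16 (each basis 2-blade squares to minus the product of its generators' squares); cross terms between blades sharing an index anticommute and cancel. So B^2 = 49/16.
B^2 = 49/16 — since the square is positive, the closed form is hyperbolic: l = 7/4, alpha*l = 3, so exp(alpha B) = cosh(3) + (sinh(3)/(7/4))*B = cosh(3) + (4*sinh(3)/7)*B.
Answer: cosh(3) - 720*sinh(3)/1051*e12 + 160*sinh(3)/1051*e13 - 1251*sinh(3)/1051*e14 - 180*sinh(3)/1051*e15


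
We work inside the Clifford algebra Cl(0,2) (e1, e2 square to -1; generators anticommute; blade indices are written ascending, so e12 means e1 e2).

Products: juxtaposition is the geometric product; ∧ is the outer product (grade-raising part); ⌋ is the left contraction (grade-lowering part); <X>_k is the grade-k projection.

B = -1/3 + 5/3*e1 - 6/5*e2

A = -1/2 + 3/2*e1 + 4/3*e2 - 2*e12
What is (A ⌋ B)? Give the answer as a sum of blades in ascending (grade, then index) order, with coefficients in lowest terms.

step 1: -11/15 - 5/6*e1 + 3/5*e2
Answer: -11/15 - 5/6*e1 + 3/5*e2


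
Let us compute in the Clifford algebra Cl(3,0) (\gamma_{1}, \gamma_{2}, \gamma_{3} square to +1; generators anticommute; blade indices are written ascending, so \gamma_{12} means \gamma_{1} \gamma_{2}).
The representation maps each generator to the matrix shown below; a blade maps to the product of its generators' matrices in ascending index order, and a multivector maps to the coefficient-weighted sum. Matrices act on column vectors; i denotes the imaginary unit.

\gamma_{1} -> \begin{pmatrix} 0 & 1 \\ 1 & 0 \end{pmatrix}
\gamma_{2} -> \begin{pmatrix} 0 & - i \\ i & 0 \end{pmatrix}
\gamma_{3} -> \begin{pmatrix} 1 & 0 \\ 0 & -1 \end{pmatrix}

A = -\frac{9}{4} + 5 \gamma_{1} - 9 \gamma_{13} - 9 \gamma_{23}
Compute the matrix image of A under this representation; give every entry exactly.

Bivector images (products of the table entries): rho(\gamma_{13}) = rho(\gamma_{1})rho(\gamma_{3}) = \begin{pmatrix} 0 & -1 \\ 1 & 0 \end{pmatrix}; rho(\gamma_{23}) = rho(\gamma_{2})rho(\gamma_{3}) = \begin{pmatrix} 0 & i \\ i & 0 \end{pmatrix}.
M = (-\frac{9}{4})*1 + (5)*rho(\gamma_{1}) + (-9)*rho(\gamma_{13}) + (-9)*rho(\gamma_{23}), summed entrywise (1 is the identity matrix):
Answer: \begin{pmatrix} - \frac{9}{4} & 14 - 9 i \\ -4 - 9 i & - \frac{9}{4} \end{pmatrix}


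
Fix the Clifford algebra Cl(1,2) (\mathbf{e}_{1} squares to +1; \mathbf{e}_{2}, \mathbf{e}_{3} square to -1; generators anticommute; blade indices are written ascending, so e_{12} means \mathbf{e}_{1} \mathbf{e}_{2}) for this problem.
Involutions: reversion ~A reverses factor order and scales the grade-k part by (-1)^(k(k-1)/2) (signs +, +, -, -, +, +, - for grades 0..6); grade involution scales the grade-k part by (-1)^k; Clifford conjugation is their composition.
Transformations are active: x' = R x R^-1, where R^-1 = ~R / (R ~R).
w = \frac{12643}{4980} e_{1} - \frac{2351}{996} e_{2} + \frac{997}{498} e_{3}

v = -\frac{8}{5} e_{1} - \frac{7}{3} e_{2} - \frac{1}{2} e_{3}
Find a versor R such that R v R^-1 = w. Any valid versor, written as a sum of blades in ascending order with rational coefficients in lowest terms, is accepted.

Since q(v) = q(w) = -\frac{2821}{900}, the sum R = v + w = \frac{935}{996} e_{1} - \frac{4675}{996} e_{2} + \frac{374}{249} e_{3} does the job whenever invertible.
Answer: \frac{935}{996} e_{1} - \frac{4675}{996} e_{2} + \frac{374}{249} e_{3}
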